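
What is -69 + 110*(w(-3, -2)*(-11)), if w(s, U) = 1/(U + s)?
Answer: 173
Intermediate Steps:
-69 + 110*(w(-3, -2)*(-11)) = -69 + 110*(-11/(-2 - 3)) = -69 + 110*(-11/(-5)) = -69 + 110*(-⅕*(-11)) = -69 + 110*(11/5) = -69 + 242 = 173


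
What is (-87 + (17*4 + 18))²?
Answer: 1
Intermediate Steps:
(-87 + (17*4 + 18))² = (-87 + (68 + 18))² = (-87 + 86)² = (-1)² = 1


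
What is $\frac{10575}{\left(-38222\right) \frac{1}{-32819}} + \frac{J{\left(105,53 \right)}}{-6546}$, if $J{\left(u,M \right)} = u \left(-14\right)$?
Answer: $\frac{378652833565}{41700202} \approx 9080.4$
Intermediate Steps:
$J{\left(u,M \right)} = - 14 u$
$\frac{10575}{\left(-38222\right) \frac{1}{-32819}} + \frac{J{\left(105,53 \right)}}{-6546} = \frac{10575}{\left(-38222\right) \frac{1}{-32819}} + \frac{\left(-14\right) 105}{-6546} = \frac{10575}{\left(-38222\right) \left(- \frac{1}{32819}\right)} - - \frac{245}{1091} = \frac{10575}{\frac{38222}{32819}} + \frac{245}{1091} = 10575 \cdot \frac{32819}{38222} + \frac{245}{1091} = \frac{347060925}{38222} + \frac{245}{1091} = \frac{378652833565}{41700202}$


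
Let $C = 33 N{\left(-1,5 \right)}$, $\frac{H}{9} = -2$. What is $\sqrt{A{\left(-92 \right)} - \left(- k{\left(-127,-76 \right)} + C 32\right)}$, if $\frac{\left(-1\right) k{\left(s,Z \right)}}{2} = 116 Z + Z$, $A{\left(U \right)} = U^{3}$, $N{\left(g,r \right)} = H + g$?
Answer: $2 i \sqrt{185210} \approx 860.72 i$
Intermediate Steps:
$H = -18$ ($H = 9 \left(-2\right) = -18$)
$N{\left(g,r \right)} = -18 + g$
$k{\left(s,Z \right)} = - 234 Z$ ($k{\left(s,Z \right)} = - 2 \left(116 Z + Z\right) = - 2 \cdot 117 Z = - 234 Z$)
$C = -627$ ($C = 33 \left(-18 - 1\right) = 33 \left(-19\right) = -627$)
$\sqrt{A{\left(-92 \right)} - \left(- k{\left(-127,-76 \right)} + C 32\right)} = \sqrt{\left(-92\right)^{3} - \left(-17784 - 20064\right)} = \sqrt{-778688 + \left(17784 - -20064\right)} = \sqrt{-778688 + \left(17784 + 20064\right)} = \sqrt{-778688 + 37848} = \sqrt{-740840} = 2 i \sqrt{185210}$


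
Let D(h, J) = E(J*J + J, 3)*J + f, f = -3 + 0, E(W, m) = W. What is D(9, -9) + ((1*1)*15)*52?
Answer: 129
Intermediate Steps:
f = -3
D(h, J) = -3 + J*(J + J²) (D(h, J) = (J*J + J)*J - 3 = (J² + J)*J - 3 = (J + J²)*J - 3 = J*(J + J²) - 3 = -3 + J*(J + J²))
D(9, -9) + ((1*1)*15)*52 = (-3 + (-9)²*(1 - 9)) + ((1*1)*15)*52 = (-3 + 81*(-8)) + (1*15)*52 = (-3 - 648) + 15*52 = -651 + 780 = 129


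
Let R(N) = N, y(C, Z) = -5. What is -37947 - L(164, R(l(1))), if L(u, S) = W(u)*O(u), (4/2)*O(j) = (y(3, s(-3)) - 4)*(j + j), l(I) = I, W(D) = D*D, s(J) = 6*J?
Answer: 39660549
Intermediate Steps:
W(D) = D²
O(j) = -9*j (O(j) = ((-5 - 4)*(j + j))/2 = (-18*j)/2 = -9*j)
L(u, S) = -9*u³ (L(u, S) = u²*(-9*u) = -9*u³)
-37947 - L(164, R(l(1))) = -37947 - (-9)*164³ = -37947 - (-9)*4410944 = -37947 - 1*(-39698496) = -37947 + 39698496 = 39660549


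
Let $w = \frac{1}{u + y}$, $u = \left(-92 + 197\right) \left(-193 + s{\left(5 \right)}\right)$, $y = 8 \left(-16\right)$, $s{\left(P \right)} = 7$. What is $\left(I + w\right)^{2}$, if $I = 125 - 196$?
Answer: $\frac{1948031526961}{386436964} \approx 5041.0$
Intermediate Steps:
$I = -71$ ($I = 125 - 196 = -71$)
$y = -128$
$u = -19530$ ($u = \left(-92 + 197\right) \left(-193 + 7\right) = 105 \left(-186\right) = -19530$)
$w = - \frac{1}{19658}$ ($w = \frac{1}{-19530 - 128} = \frac{1}{-19658} = - \frac{1}{19658} \approx -5.087 \cdot 10^{-5}$)
$\left(I + w\right)^{2} = \left(-71 - \frac{1}{19658}\right)^{2} = \left(- \frac{1395719}{19658}\right)^{2} = \frac{1948031526961}{386436964}$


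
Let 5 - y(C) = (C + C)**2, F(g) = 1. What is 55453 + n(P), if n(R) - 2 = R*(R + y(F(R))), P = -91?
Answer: 63645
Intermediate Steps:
y(C) = 5 - 4*C**2 (y(C) = 5 - (C + C)**2 = 5 - (2*C)**2 = 5 - 4*C**2)
n(R) = 2 + R*(1 + R) (n(R) = 2 + R*(R + (5 - 4*1**2)) = 2 + R*(R + (5 - 4*1)) = 2 + R*(R + (5 - 4)) = 2 + R*(R + 1) = 2 + R*(1 + R))
55453 + n(P) = 55453 + (2 - 91 + (-91)**2) = 55453 + (2 - 91 + 8281) = 55453 + 8192 = 63645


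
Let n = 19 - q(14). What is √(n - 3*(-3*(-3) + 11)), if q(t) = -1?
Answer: 2*I*√10 ≈ 6.3246*I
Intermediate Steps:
n = 20 (n = 19 - 1*(-1) = 19 + 1 = 20)
√(n - 3*(-3*(-3) + 11)) = √(20 - 3*(-3*(-3) + 11)) = √(20 - 3*(9 + 11)) = √(20 - 3*20) = √(20 - 60) = √(-40) = 2*I*√10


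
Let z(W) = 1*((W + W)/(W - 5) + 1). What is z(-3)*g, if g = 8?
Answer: 14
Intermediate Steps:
z(W) = 1 + 2*W/(-5 + W) (z(W) = 1*((2*W)/(-5 + W) + 1) = 1*(2*W/(-5 + W) + 1) = 1*(1 + 2*W/(-5 + W)) = 1 + 2*W/(-5 + W))
z(-3)*g = ((-5 + 3*(-3))/(-5 - 3))*8 = ((-5 - 9)/(-8))*8 = -1/8*(-14)*8 = (7/4)*8 = 14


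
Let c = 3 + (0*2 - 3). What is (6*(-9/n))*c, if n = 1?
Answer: 0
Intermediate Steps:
c = 0 (c = 3 + (0 - 3) = 3 - 3 = 0)
(6*(-9/n))*c = (6*(-9/1))*0 = (6*(-9*1))*0 = (6*(-9))*0 = -54*0 = 0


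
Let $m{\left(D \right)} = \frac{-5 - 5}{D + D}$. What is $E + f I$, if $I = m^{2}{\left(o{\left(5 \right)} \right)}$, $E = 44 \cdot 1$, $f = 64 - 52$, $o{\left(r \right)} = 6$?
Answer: $\frac{157}{3} \approx 52.333$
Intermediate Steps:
$f = 12$ ($f = 64 - 52 = 12$)
$m{\left(D \right)} = - \frac{5}{D}$ ($m{\left(D \right)} = - \frac{10}{2 D} = - 10 \frac{1}{2 D} = - \frac{5}{D}$)
$E = 44$
$I = \frac{25}{36}$ ($I = \left(- \frac{5}{6}\right)^{2} = \frac{25}{36} \approx 0.69444$)
$E + f I = 44 + 12 \cdot \frac{25}{36} = 44 + \frac{25}{3} = \frac{157}{3}$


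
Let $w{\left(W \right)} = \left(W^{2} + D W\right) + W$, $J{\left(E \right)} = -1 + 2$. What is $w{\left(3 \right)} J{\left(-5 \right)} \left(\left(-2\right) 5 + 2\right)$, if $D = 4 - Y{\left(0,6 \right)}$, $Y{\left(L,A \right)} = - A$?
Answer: $-336$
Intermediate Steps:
$J{\left(E \right)} = 1$
$D = 10$ ($D = 4 - \left(-1\right) 6 = 4 - -6 = 4 + 6 = 10$)
$w{\left(W \right)} = W^{2} + 11 W$ ($w{\left(W \right)} = \left(W^{2} + 10 W\right) + W = W^{2} + 11 W$)
$w{\left(3 \right)} J{\left(-5 \right)} \left(\left(-2\right) 5 + 2\right) = 3 \left(11 + 3\right) 1 \left(\left(-2\right) 5 + 2\right) = 3 \cdot 14 \cdot 1 \left(-10 + 2\right) = 42 \cdot 1 \left(-8\right) = 42 \left(-8\right) = -336$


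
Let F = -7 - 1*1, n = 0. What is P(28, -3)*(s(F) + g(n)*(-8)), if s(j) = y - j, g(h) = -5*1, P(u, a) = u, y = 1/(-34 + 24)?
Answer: 6706/5 ≈ 1341.2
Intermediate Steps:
y = -⅒ (y = 1/(-10) = -⅒ ≈ -0.10000)
g(h) = -5
F = -8 (F = -7 - 1 = -8)
s(j) = -⅒ - j
P(28, -3)*(s(F) + g(n)*(-8)) = 28*((-⅒ - 1*(-8)) - 5*(-8)) = 28*((-⅒ + 8) + 40) = 28*(79/10 + 40) = 28*(479/10) = 6706/5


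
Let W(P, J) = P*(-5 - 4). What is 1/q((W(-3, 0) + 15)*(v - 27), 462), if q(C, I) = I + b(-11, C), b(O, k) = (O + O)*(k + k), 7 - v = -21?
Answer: -1/1386 ≈ -0.00072150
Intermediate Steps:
v = 28 (v = 7 - 1*(-21) = 7 + 21 = 28)
b(O, k) = 4*O*k (b(O, k) = (2*O)*(2*k) = 4*O*k)
W(P, J) = -9*P (W(P, J) = P*(-9) = -9*P)
q(C, I) = I - 44*C (q(C, I) = I + 4*(-11)*C = I - 44*C)
1/q((W(-3, 0) + 15)*(v - 27), 462) = 1/(462 - 44*(-9*(-3) + 15)*(28 - 27)) = 1/(462 - 44*(27 + 15)) = 1/(462 - 1848) = 1/(-1386) = -1/1386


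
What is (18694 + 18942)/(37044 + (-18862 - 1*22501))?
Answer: -37636/4319 ≈ -8.7141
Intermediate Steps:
(18694 + 18942)/(37044 + (-18862 - 1*22501)) = 37636/(37044 + (-18862 - 22501)) = 37636/(37044 - 41363) = 37636/(-4319) = 37636*(-1/4319) = -37636/4319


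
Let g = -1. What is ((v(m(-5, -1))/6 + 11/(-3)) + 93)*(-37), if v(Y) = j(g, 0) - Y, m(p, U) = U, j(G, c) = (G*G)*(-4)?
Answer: -19721/6 ≈ -3286.8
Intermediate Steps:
j(G, c) = -4*G² (j(G, c) = G²*(-4) = -4*G²)
v(Y) = -4 - Y (v(Y) = -4*(-1)² - Y = -4*1 - Y = -4 - Y)
((v(m(-5, -1))/6 + 11/(-3)) + 93)*(-37) = (((-4 - 1*(-1))/6 + 11/(-3)) + 93)*(-37) = (((-4 + 1)*(⅙) + 11*(-⅓)) + 93)*(-37) = ((-3*⅙ - 11/3) + 93)*(-37) = ((-½ - 11/3) + 93)*(-37) = (-25/6 + 93)*(-37) = (533/6)*(-37) = -19721/6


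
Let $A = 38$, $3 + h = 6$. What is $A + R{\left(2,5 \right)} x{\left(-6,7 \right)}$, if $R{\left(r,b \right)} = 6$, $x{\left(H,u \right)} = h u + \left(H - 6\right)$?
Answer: $92$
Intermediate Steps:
$h = 3$ ($h = -3 + 6 = 3$)
$x{\left(H,u \right)} = -6 + H + 3 u$ ($x{\left(H,u \right)} = 3 u + \left(H - 6\right) = 3 u + \left(-6 + H\right) = -6 + H + 3 u$)
$A + R{\left(2,5 \right)} x{\left(-6,7 \right)} = 38 + 6 \left(-6 - 6 + 3 \cdot 7\right) = 38 + 6 \left(-6 - 6 + 21\right) = 38 + 6 \cdot 9 = 38 + 54 = 92$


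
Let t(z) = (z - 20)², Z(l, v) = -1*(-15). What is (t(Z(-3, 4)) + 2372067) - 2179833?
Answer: 192259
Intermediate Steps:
Z(l, v) = 15
t(z) = (-20 + z)²
(t(Z(-3, 4)) + 2372067) - 2179833 = ((-20 + 15)² + 2372067) - 2179833 = ((-5)² + 2372067) - 2179833 = (25 + 2372067) - 2179833 = 2372092 - 2179833 = 192259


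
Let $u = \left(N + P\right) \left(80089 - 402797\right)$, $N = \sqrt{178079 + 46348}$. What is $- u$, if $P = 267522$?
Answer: $86331489576 + 322708 \sqrt{224427} \approx 8.6484 \cdot 10^{10}$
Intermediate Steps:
$N = \sqrt{224427} \approx 473.74$
$u = -86331489576 - 322708 \sqrt{224427}$ ($u = \left(\sqrt{224427} + 267522\right) \left(80089 - 402797\right) = \left(267522 + \sqrt{224427}\right) \left(-322708\right) = -86331489576 - 322708 \sqrt{224427} \approx -8.6484 \cdot 10^{10}$)
$- u = - (-86331489576 - 322708 \sqrt{224427}) = 86331489576 + 322708 \sqrt{224427}$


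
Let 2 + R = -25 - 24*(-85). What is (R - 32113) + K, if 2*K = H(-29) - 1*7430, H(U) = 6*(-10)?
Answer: -33845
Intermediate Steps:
H(U) = -60
R = 2013 (R = -2 + (-25 - 24*(-85)) = -2 + (-25 + 2040) = -2 + 2015 = 2013)
K = -3745 (K = (-60 - 1*7430)/2 = (-60 - 7430)/2 = (1/2)*(-7490) = -3745)
(R - 32113) + K = (2013 - 32113) - 3745 = -30100 - 3745 = -33845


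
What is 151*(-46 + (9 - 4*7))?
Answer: -9815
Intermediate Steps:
151*(-46 + (9 - 4*7)) = 151*(-46 + (9 - 28)) = 151*(-46 - 19) = 151*(-65) = -9815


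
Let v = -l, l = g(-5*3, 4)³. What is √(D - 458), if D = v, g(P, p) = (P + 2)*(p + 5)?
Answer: √1601155 ≈ 1265.4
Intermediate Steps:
g(P, p) = (2 + P)*(5 + p)
l = -1601613 (l = (10 + 2*4 + 5*(-5*3) - 5*3*4)³ = (10 + 8 + 5*(-15) - 15*4)³ = (10 + 8 - 75 - 60)³ = (-117)³ = -1601613)
v = 1601613 (v = -1*(-1601613) = 1601613)
D = 1601613
√(D - 458) = √(1601613 - 458) = √1601155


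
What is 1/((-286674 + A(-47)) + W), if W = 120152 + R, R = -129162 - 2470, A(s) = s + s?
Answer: -1/298248 ≈ -3.3529e-6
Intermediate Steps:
A(s) = 2*s
R = -131632
W = -11480 (W = 120152 - 131632 = -11480)
1/((-286674 + A(-47)) + W) = 1/((-286674 + 2*(-47)) - 11480) = 1/((-286674 - 94) - 11480) = 1/(-286768 - 11480) = 1/(-298248) = -1/298248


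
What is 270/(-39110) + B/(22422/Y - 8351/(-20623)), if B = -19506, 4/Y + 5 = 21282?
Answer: -135968676851577/19239527645208713 ≈ -0.0070672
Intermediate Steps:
Y = 4/21277 (Y = 4/(-5 + 21282) = 4/21277 ≈ 0.00018800)
270/(-39110) + B/(22422/Y - 8351/(-20623)) = 270/(-39110) - 19506/(22422/(4/21277) - 8351/(-20623)) = 270*(-1/39110) - 19506/(22422*(21277/4) - 8351*(-1/20623)) = -27/3911 - 19506/(238536447/2 + 8351/20623) = -27/3911 - 19506/4919337163183/41246 = -27/3911 - 19506*41246/4919337163183 = -27/3911 - 804544476/4919337163183 = -135968676851577/19239527645208713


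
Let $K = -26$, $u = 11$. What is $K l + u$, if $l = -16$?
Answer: $427$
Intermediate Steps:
$K l + u = \left(-26\right) \left(-16\right) + 11 = 416 + 11 = 427$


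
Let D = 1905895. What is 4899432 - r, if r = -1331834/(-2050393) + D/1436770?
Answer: 2886688464181310121/589188630122 ≈ 4.8994e+6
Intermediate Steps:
r = 1164274580583/589188630122 (r = -1331834/(-2050393) + 1905895/1436770 = -1331834*(-1/2050393) + 1905895*(1/1436770) = 1331834/2050393 + 381179/287354 = 1164274580583/589188630122 ≈ 1.9761)
4899432 - r = 4899432 - 1*1164274580583/589188630122 = 4899432 - 1164274580583/589188630122 = 2886688464181310121/589188630122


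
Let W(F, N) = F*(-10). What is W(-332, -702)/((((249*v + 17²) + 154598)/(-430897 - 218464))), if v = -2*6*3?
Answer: -2155878520/145923 ≈ -14774.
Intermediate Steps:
W(F, N) = -10*F
v = -36 (v = -12*3 = -36)
W(-332, -702)/((((249*v + 17²) + 154598)/(-430897 - 218464))) = (-10*(-332))/((((249*(-36) + 17²) + 154598)/(-430897 - 218464))) = 3320/((((-8964 + 289) + 154598)/(-649361))) = 3320/(((-8675 + 154598)*(-1/649361))) = 3320/((145923*(-1/649361))) = 3320/(-145923/649361) = 3320*(-649361/145923) = -2155878520/145923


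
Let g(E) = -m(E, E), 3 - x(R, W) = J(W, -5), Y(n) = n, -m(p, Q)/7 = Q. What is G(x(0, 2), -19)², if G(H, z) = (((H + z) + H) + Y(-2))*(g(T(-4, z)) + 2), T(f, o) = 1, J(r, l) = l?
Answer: 2025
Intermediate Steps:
m(p, Q) = -7*Q
x(R, W) = 8 (x(R, W) = 3 - 1*(-5) = 3 + 5 = 8)
g(E) = 7*E (g(E) = -(-7)*E = 7*E)
G(H, z) = -18 + 9*z + 18*H (G(H, z) = (((H + z) + H) - 2)*(7*1 + 2) = ((z + 2*H) - 2)*(7 + 2) = (-2 + z + 2*H)*9 = -18 + 9*z + 18*H)
G(x(0, 2), -19)² = (-18 + 9*(-19) + 18*8)² = (-18 - 171 + 144)² = (-45)² = 2025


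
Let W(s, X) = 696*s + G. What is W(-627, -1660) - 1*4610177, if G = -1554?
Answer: -5048123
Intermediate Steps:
W(s, X) = -1554 + 696*s (W(s, X) = 696*s - 1554 = -1554 + 696*s)
W(-627, -1660) - 1*4610177 = (-1554 + 696*(-627)) - 1*4610177 = (-1554 - 436392) - 4610177 = -437946 - 4610177 = -5048123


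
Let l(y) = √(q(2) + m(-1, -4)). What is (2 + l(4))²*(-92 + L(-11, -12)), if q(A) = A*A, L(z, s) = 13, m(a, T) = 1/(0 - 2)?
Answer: -1185/2 - 158*√14 ≈ -1183.7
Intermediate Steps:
m(a, T) = -½ (m(a, T) = 1/(-2) = -½)
q(A) = A²
l(y) = √14/2 (l(y) = √(2² - ½) = √(4 - ½) = √(7/2) = √14/2)
(2 + l(4))²*(-92 + L(-11, -12)) = (2 + √14/2)²*(-92 + 13) = (2 + √14/2)²*(-79) = -79*(2 + √14/2)²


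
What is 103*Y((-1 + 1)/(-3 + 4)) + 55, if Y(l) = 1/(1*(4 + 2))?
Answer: 433/6 ≈ 72.167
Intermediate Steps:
Y(l) = ⅙ (Y(l) = 1/(1*6) = 1/6 = ⅙)
103*Y((-1 + 1)/(-3 + 4)) + 55 = 103*(⅙) + 55 = 103/6 + 55 = 433/6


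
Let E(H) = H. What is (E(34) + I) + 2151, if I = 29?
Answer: 2214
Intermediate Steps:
(E(34) + I) + 2151 = (34 + 29) + 2151 = 63 + 2151 = 2214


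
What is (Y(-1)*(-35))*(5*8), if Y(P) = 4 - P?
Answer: -7000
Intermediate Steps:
(Y(-1)*(-35))*(5*8) = ((4 - 1*(-1))*(-35))*(5*8) = ((4 + 1)*(-35))*40 = (5*(-35))*40 = -175*40 = -7000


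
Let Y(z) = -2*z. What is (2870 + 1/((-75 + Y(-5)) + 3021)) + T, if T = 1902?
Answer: 14106033/2956 ≈ 4772.0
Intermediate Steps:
(2870 + 1/((-75 + Y(-5)) + 3021)) + T = (2870 + 1/((-75 - 2*(-5)) + 3021)) + 1902 = (2870 + 1/((-75 + 10) + 3021)) + 1902 = (2870 + 1/(-65 + 3021)) + 1902 = (2870 + 1/2956) + 1902 = 8483721/2956 + 1902 = 14106033/2956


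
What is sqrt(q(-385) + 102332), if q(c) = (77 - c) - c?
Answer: sqrt(103179) ≈ 321.21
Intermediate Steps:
q(c) = 77 - 2*c
sqrt(q(-385) + 102332) = sqrt((77 - 2*(-385)) + 102332) = sqrt((77 + 770) + 102332) = sqrt(847 + 102332) = sqrt(103179)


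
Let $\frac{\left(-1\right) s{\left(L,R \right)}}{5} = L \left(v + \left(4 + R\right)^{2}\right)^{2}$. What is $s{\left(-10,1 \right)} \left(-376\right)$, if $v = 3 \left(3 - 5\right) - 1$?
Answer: $-6091200$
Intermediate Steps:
$v = -7$ ($v = 3 \left(3 - 5\right) - 1 = 3 \left(-2\right) - 1 = -6 - 1 = -7$)
$s{\left(L,R \right)} = - 5 L \left(-7 + \left(4 + R\right)^{2}\right)^{2}$
$s{\left(-10,1 \right)} \left(-376\right) = \left(-5\right) \left(-10\right) \left(-7 + \left(4 + 1\right)^{2}\right)^{2} \left(-376\right) = \left(-5\right) \left(-10\right) \left(-7 + 5^{2}\right)^{2} \left(-376\right) = \left(-5\right) \left(-10\right) \left(-7 + 25\right)^{2} \left(-376\right) = \left(-5\right) \left(-10\right) 18^{2} \left(-376\right) = \left(-5\right) \left(-10\right) 324 \left(-376\right) = 16200 \left(-376\right) = -6091200$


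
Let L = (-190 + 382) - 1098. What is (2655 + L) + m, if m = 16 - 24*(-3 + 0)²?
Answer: 1549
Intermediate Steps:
m = -200 (m = 16 - 24*(-3)² = 16 - 24*9 = 16 - 216 = -200)
L = -906 (L = 192 - 1098 = -906)
(2655 + L) + m = (2655 - 906) - 200 = 1749 - 200 = 1549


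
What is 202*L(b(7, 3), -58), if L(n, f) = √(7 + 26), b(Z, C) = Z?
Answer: 202*√33 ≈ 1160.4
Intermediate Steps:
L(n, f) = √33
202*L(b(7, 3), -58) = 202*√33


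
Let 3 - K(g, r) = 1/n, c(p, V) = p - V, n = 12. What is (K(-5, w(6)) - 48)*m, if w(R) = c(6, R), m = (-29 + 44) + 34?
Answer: -26509/12 ≈ -2209.1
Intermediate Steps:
m = 49 (m = 15 + 34 = 49)
w(R) = 6 - R
K(g, r) = 35/12 (K(g, r) = 3 - 1/12 = 35/12)
(K(-5, w(6)) - 48)*m = (35/12 - 48)*49 = -541/12*49 = -26509/12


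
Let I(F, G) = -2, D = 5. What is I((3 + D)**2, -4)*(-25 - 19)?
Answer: 88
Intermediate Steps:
I((3 + D)**2, -4)*(-25 - 19) = -2*(-25 - 19) = -2*(-44) = 88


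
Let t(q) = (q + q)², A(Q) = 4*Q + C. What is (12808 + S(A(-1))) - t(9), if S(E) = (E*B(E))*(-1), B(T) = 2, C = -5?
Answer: 12502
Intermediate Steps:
A(Q) = -5 + 4*Q (A(Q) = 4*Q - 5 = -5 + 4*Q)
t(q) = 4*q² (t(q) = (2*q)² = 4*q²)
S(E) = -2*E (S(E) = (E*2)*(-1) = (2*E)*(-1) = -2*E)
(12808 + S(A(-1))) - t(9) = (12808 - 2*(-5 + 4*(-1))) - 4*9² = (12808 - 2*(-5 - 4)) - 4*81 = (12808 - 2*(-9)) - 1*324 = (12808 + 18) - 324 = 12826 - 324 = 12502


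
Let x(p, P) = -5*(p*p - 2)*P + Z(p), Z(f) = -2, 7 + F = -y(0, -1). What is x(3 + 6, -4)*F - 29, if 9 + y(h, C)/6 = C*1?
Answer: 83605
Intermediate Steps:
y(h, C) = -54 + 6*C (y(h, C) = -54 + 6*(C*1) = -54 + 6*C)
F = 53 (F = -7 - (-54 + 6*(-1)) = -7 - (-54 - 6) = -7 - 1*(-60) = -7 + 60 = 53)
x(p, P) = -2 - 5*P*(-2 + p**2) (x(p, P) = -5*(p*p - 2)*P - 2 = -5*(p**2 - 2)*P - 2 = -5*(-2 + p**2)*P - 2 = -5*P*(-2 + p**2) - 2 = -2 - 5*P*(-2 + p**2))
x(3 + 6, -4)*F - 29 = (-2 + 10*(-4) - 5*(-4)*(3 + 6)**2)*53 - 29 = (-2 - 40 - 5*(-4)*9**2)*53 - 29 = (-2 - 40 - 5*(-4)*81)*53 - 29 = (-2 - 40 + 1620)*53 - 29 = 1578*53 - 29 = 83634 - 29 = 83605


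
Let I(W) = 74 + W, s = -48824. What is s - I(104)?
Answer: -49002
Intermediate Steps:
s - I(104) = -48824 - (74 + 104) = -48824 - 1*178 = -48824 - 178 = -49002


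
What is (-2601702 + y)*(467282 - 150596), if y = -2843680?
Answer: -1724476244052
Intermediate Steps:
(-2601702 + y)*(467282 - 150596) = (-2601702 - 2843680)*(467282 - 150596) = -5445382*316686 = -1724476244052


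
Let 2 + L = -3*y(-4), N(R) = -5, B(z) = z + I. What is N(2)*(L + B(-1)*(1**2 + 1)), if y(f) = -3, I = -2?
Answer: -5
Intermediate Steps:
B(z) = -2 + z (B(z) = z - 2 = -2 + z)
L = 7 (L = -2 - 3*(-3) = -2 + 9 = 7)
N(2)*(L + B(-1)*(1**2 + 1)) = -5*(7 + (-2 - 1)*(1**2 + 1)) = -5*(7 - 3*(1 + 1)) = -5*(7 - 3*2) = -5*(7 - 6) = -5*1 = -5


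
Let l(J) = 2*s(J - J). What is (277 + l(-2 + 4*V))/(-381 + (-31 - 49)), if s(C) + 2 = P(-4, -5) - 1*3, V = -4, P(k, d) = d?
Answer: -257/461 ≈ -0.55748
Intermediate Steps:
s(C) = -10 (s(C) = -2 + (-5 - 1*3) = -2 + (-5 - 3) = -2 - 8 = -10)
l(J) = -20 (l(J) = 2*(-10) = -20)
(277 + l(-2 + 4*V))/(-381 + (-31 - 49)) = (277 - 20)/(-381 + (-31 - 49)) = 257/(-381 - 80) = 257/(-461) = 257*(-1/461) = -257/461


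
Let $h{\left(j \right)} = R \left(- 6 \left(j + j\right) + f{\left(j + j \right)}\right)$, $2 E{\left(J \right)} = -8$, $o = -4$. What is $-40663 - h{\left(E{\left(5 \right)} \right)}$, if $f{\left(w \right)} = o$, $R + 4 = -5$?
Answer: $-40267$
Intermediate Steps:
$E{\left(J \right)} = -4$ ($E{\left(J \right)} = \frac{1}{2} \left(-8\right) = -4$)
$R = -9$ ($R = -4 - 5 = -9$)
$f{\left(w \right)} = -4$
$h{\left(j \right)} = 36 + 108 j$ ($h{\left(j \right)} = - 9 \left(- 6 \left(j + j\right) - 4\right) = - 9 \left(- 6 \cdot 2 j - 4\right) = - 9 \left(- 12 j - 4\right) = - 9 \left(-4 - 12 j\right) = 36 + 108 j$)
$-40663 - h{\left(E{\left(5 \right)} \right)} = -40663 - \left(36 + 108 \left(-4\right)\right) = -40663 - \left(36 - 432\right) = -40663 - -396 = -40663 + 396 = -40267$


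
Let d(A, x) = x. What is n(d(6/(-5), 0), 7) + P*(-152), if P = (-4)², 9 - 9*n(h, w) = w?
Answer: -21886/9 ≈ -2431.8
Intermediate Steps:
n(h, w) = 1 - w/9
P = 16
n(d(6/(-5), 0), 7) + P*(-152) = (1 - ⅑*7) + 16*(-152) = (1 - 7/9) - 2432 = 2/9 - 2432 = -21886/9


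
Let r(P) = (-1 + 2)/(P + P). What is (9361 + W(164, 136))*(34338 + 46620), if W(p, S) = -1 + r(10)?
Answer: 7577709279/10 ≈ 7.5777e+8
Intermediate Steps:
r(P) = 1/(2*P)
W(p, S) = -19/20 (W(p, S) = -1 + (½)/10 = -1 + (½)*(⅒) = -1 + 1/20 = -19/20)
(9361 + W(164, 136))*(34338 + 46620) = (9361 - 19/20)*(34338 + 46620) = (187201/20)*80958 = 7577709279/10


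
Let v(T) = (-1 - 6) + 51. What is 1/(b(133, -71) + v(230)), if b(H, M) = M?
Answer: -1/27 ≈ -0.037037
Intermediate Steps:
v(T) = 44 (v(T) = -7 + 51 = 44)
1/(b(133, -71) + v(230)) = 1/(-71 + 44) = 1/(-27) = -1/27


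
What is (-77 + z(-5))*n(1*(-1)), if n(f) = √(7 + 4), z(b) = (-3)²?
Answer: -68*√11 ≈ -225.53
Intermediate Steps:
z(b) = 9
n(f) = √11
(-77 + z(-5))*n(1*(-1)) = (-77 + 9)*√11 = -68*√11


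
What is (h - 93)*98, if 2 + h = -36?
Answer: -12838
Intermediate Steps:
h = -38 (h = -2 - 36 = -38)
(h - 93)*98 = (-38 - 93)*98 = -131*98 = -12838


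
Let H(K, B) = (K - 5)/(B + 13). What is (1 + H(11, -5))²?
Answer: 49/16 ≈ 3.0625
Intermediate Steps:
H(K, B) = (-5 + K)/(13 + B)
(1 + H(11, -5))² = (1 + (-5 + 11)/(13 - 5))² = (1 + 6/8)² = (1 + (⅛)*6)² = (1 + ¾)² = (7/4)² = 49/16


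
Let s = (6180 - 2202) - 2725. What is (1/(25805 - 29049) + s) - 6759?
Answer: -17861465/3244 ≈ -5506.0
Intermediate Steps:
s = 1253 (s = 3978 - 2725 = 1253)
(1/(25805 - 29049) + s) - 6759 = (1/(25805 - 29049) + 1253) - 6759 = (1/(-3244) + 1253) - 6759 = (-1/3244 + 1253) - 6759 = 4064731/3244 - 6759 = -17861465/3244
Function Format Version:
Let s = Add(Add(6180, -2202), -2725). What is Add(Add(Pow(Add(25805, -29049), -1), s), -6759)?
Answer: Rational(-17861465, 3244) ≈ -5506.0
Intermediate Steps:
s = 1253 (s = Add(3978, -2725) = 1253)
Add(Add(Pow(Add(25805, -29049), -1), s), -6759) = Add(Add(Pow(Add(25805, -29049), -1), 1253), -6759) = Add(Add(Pow(-3244, -1), 1253), -6759) = Add(Add(Rational(-1, 3244), 1253), -6759) = Add(Rational(4064731, 3244), -6759) = Rational(-17861465, 3244)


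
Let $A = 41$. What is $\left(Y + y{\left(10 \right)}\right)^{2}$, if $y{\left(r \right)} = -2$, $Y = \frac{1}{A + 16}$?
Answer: $\frac{12769}{3249} \approx 3.9301$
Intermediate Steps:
$Y = \frac{1}{57}$ ($Y = \frac{1}{41 + 16} = \frac{1}{57} \approx 0.017544$)
$\left(Y + y{\left(10 \right)}\right)^{2} = \left(\frac{1}{57} - 2\right)^{2} = \left(- \frac{113}{57}\right)^{2} = \frac{12769}{3249}$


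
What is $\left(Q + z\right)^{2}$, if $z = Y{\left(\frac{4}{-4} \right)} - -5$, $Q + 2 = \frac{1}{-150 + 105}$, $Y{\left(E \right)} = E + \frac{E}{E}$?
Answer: $\frac{17956}{2025} \approx 8.8672$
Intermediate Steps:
$Y{\left(E \right)} = 1 + E$ ($Y{\left(E \right)} = E + 1 = 1 + E$)
$Q = - \frac{91}{45}$ ($Q = -2 + \frac{1}{-150 + 105} = -2 + \frac{1}{-45} = -2 - \frac{1}{45} = - \frac{91}{45} \approx -2.0222$)
$z = 5$ ($z = \left(1 + \frac{4}{-4}\right) - -5 = \left(1 + 4 \left(- \frac{1}{4}\right)\right) + 5 = \left(1 - 1\right) + 5 = 0 + 5 = 5$)
$\left(Q + z\right)^{2} = \left(- \frac{91}{45} + 5\right)^{2} = \left(\frac{134}{45}\right)^{2} = \frac{17956}{2025}$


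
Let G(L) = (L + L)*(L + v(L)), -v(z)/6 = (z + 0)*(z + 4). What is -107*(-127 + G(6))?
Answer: 468125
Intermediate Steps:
v(z) = -6*z*(4 + z) (v(z) = -6*(z + 0)*(z + 4) = -6*z*(4 + z))
G(L) = 2*L*(L - 6*L*(4 + L)) (G(L) = (L + L)*(L - 6*L*(4 + L)) = (2*L)*(L - 6*L*(4 + L)) = 2*L*(L - 6*L*(4 + L)))
-107*(-127 + G(6)) = -107*(-127 + 6²*(-46 - 12*6)) = -107*(-127 + 36*(-46 - 72)) = -107*(-127 + 36*(-118)) = -107*(-127 - 4248) = -107*(-4375) = 468125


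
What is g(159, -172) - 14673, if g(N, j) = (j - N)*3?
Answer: -15666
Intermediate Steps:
g(N, j) = -3*N + 3*j
g(159, -172) - 14673 = (-3*159 + 3*(-172)) - 14673 = (-477 - 516) - 14673 = -993 - 14673 = -15666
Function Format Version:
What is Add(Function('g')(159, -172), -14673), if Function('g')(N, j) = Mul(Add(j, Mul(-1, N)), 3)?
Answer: -15666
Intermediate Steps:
Function('g')(N, j) = Add(Mul(-3, N), Mul(3, j))
Add(Function('g')(159, -172), -14673) = Add(Add(Mul(-3, 159), Mul(3, -172)), -14673) = Add(Add(-477, -516), -14673) = Add(-993, -14673) = -15666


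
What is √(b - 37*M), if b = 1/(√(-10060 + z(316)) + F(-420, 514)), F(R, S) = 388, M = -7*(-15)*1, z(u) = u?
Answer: √(-3885 + 1/(388 + 4*I*√609)) ≈ 0.e-6 - 62.33*I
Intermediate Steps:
M = 105 (M = 105*1 = 105)
b = 1/(388 + 4*I*√609) (b = 1/(√(-10060 + 316) + 388) = 1/(√(-9744) + 388) = 1/(4*I*√609 + 388) = 1/(388 + 4*I*√609) ≈ 0.0024206 - 0.00061584*I)
√(b - 37*M) = √((97/40072 - I*√609/40072) - 37*105) = √((97/40072 - I*√609/40072) - 3885) = √(-155679623/40072 - I*√609/40072)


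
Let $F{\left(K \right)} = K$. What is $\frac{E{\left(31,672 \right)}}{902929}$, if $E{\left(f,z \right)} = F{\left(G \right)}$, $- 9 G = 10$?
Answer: $- \frac{10}{8126361} \approx -1.2306 \cdot 10^{-6}$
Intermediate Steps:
$G = - \frac{10}{9}$ ($G = \left(- \frac{1}{9}\right) 10 = - \frac{10}{9} \approx -1.1111$)
$E{\left(f,z \right)} = - \frac{10}{9}$
$\frac{E{\left(31,672 \right)}}{902929} = - \frac{10}{9 \cdot 902929} = \left(- \frac{10}{9}\right) \frac{1}{902929} = - \frac{10}{8126361}$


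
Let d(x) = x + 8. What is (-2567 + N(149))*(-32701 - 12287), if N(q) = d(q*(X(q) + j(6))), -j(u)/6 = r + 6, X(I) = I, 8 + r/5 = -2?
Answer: -2653302264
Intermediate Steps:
r = -50 (r = -40 + 5*(-2) = -40 - 10 = -50)
j(u) = 264 (j(u) = -6*(-50 + 6) = -6*(-44) = 264)
d(x) = 8 + x
N(q) = 8 + q*(264 + q) (N(q) = 8 + q*(q + 264) = 8 + q*(264 + q))
(-2567 + N(149))*(-32701 - 12287) = (-2567 + (8 + 149*(264 + 149)))*(-32701 - 12287) = (-2567 + (8 + 149*413))*(-44988) = (-2567 + (8 + 61537))*(-44988) = (-2567 + 61545)*(-44988) = 58978*(-44988) = -2653302264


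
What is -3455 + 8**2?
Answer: -3391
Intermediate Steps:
-3455 + 8**2 = -3455 + 64 = -3391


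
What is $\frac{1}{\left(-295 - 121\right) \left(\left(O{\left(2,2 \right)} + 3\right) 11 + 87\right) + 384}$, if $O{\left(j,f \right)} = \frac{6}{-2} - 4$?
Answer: $- \frac{1}{17504} \approx -5.713 \cdot 10^{-5}$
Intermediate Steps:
$O{\left(j,f \right)} = -7$ ($O{\left(j,f \right)} = 6 \left(- \frac{1}{2}\right) - 4 = -3 - 4 = -7$)
$\frac{1}{\left(-295 - 121\right) \left(\left(O{\left(2,2 \right)} + 3\right) 11 + 87\right) + 384} = \frac{1}{\left(-295 - 121\right) \left(\left(-7 + 3\right) 11 + 87\right) + 384} = \frac{1}{- 416 \left(\left(-4\right) 11 + 87\right) + 384} = \frac{1}{- 416 \left(-44 + 87\right) + 384} = \frac{1}{\left(-416\right) 43 + 384} = \frac{1}{-17888 + 384} = \frac{1}{-17504} = - \frac{1}{17504}$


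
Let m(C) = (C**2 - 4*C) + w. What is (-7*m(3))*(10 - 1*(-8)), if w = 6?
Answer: -378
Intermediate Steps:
m(C) = 6 + C**2 - 4*C (m(C) = (C**2 - 4*C) + 6 = 6 + C**2 - 4*C)
(-7*m(3))*(10 - 1*(-8)) = (-7*(6 + 3**2 - 4*3))*(10 - 1*(-8)) = (-7*(6 + 9 - 12))*(10 + 8) = -7*3*18 = -21*18 = -378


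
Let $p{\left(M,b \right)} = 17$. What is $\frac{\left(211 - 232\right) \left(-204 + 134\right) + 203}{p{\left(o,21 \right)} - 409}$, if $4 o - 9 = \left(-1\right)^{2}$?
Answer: $- \frac{239}{56} \approx -4.2679$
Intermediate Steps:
$o = \frac{5}{2}$ ($o = \frac{9}{4} + \frac{\left(-1\right)^{2}}{4} = \frac{9}{4} + \frac{1}{4} \cdot 1 = \frac{9}{4} + \frac{1}{4} = \frac{5}{2} \approx 2.5$)
$\frac{\left(211 - 232\right) \left(-204 + 134\right) + 203}{p{\left(o,21 \right)} - 409} = \frac{\left(211 - 232\right) \left(-204 + 134\right) + 203}{17 - 409} = \frac{\left(-21\right) \left(-70\right) + 203}{-392} = \left(1470 + 203\right) \left(- \frac{1}{392}\right) = 1673 \left(- \frac{1}{392}\right) = - \frac{239}{56}$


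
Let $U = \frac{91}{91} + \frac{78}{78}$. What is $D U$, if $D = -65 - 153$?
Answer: $-436$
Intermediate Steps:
$D = -218$ ($D = -65 - 153 = -218$)
$U = 2$ ($U = 91 \cdot \frac{1}{91} + 78 \cdot \frac{1}{78} = 1 + 1 = 2$)
$D U = \left(-218\right) 2 = -436$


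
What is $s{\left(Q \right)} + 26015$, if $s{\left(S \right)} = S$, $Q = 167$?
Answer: $26182$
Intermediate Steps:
$s{\left(Q \right)} + 26015 = 167 + 26015 = 26182$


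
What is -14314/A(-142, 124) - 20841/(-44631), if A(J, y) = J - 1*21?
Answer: 214081739/2424951 ≈ 88.283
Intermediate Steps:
A(J, y) = -21 + J (A(J, y) = J - 21 = -21 + J)
-14314/A(-142, 124) - 20841/(-44631) = -14314/(-21 - 142) - 20841/(-44631) = -14314/(-163) - 20841*(-1/44631) = -14314*(-1/163) + 6947/14877 = 14314/163 + 6947/14877 = 214081739/2424951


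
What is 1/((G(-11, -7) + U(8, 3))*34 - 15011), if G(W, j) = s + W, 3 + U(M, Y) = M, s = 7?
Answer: -1/14977 ≈ -6.6769e-5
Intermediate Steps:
U(M, Y) = -3 + M
G(W, j) = 7 + W
1/((G(-11, -7) + U(8, 3))*34 - 15011) = 1/(((7 - 11) + (-3 + 8))*34 - 15011) = 1/((-4 + 5)*34 - 15011) = 1/(1*34 - 15011) = 1/(34 - 15011) = 1/(-14977) = -1/14977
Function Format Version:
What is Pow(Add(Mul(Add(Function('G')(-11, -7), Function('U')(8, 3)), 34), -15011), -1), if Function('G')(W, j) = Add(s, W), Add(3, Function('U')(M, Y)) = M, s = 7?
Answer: Rational(-1, 14977) ≈ -6.6769e-5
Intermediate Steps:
Function('U')(M, Y) = Add(-3, M)
Function('G')(W, j) = Add(7, W)
Pow(Add(Mul(Add(Function('G')(-11, -7), Function('U')(8, 3)), 34), -15011), -1) = Pow(Add(Mul(Add(Add(7, -11), Add(-3, 8)), 34), -15011), -1) = Pow(Add(Mul(Add(-4, 5), 34), -15011), -1) = Pow(Add(Mul(1, 34), -15011), -1) = Pow(Add(34, -15011), -1) = Pow(-14977, -1) = Rational(-1, 14977)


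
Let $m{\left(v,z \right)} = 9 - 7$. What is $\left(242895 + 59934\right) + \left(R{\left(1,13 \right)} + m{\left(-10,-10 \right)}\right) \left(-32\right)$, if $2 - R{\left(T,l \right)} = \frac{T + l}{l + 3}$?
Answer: $302729$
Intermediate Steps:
$m{\left(v,z \right)} = 2$
$R{\left(T,l \right)} = 2 - \frac{T + l}{3 + l}$ ($R{\left(T,l \right)} = 2 - \frac{T + l}{l + 3} = 2 - \frac{T + l}{3 + l}$)
$\left(242895 + 59934\right) + \left(R{\left(1,13 \right)} + m{\left(-10,-10 \right)}\right) \left(-32\right) = \left(242895 + 59934\right) + \left(\frac{6 + 13 - 1}{3 + 13} + 2\right) \left(-32\right) = 302829 + \left(\frac{6 + 13 - 1}{16} + 2\right) \left(-32\right) = 302829 + \left(\frac{1}{16} \cdot 18 + 2\right) \left(-32\right) = 302829 + \left(\frac{9}{8} + 2\right) \left(-32\right) = 302829 + \frac{25}{8} \left(-32\right) = 302829 - 100 = 302729$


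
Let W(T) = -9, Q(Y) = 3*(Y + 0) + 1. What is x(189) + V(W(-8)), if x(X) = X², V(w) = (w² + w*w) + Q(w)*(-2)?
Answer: 35935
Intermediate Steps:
Q(Y) = 1 + 3*Y (Q(Y) = 3*Y + 1 = 1 + 3*Y)
V(w) = -2 - 6*w + 2*w² (V(w) = (w² + w*w) + (1 + 3*w)*(-2) = (w² + w²) + (-2 - 6*w) = 2*w² + (-2 - 6*w) = -2 - 6*w + 2*w²)
x(189) + V(W(-8)) = 189² + (-2 - 6*(-9) + 2*(-9)²) = 35721 + (-2 + 54 + 2*81) = 35721 + (-2 + 54 + 162) = 35721 + 214 = 35935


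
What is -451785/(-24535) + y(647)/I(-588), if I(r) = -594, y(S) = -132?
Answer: 823027/44163 ≈ 18.636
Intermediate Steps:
-451785/(-24535) + y(647)/I(-588) = -451785/(-24535) - 132/(-594) = -451785*(-1/24535) - 132*(-1/594) = 90357/4907 + 2/9 = 823027/44163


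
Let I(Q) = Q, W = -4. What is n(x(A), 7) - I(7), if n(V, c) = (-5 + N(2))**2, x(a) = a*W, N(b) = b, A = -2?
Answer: 2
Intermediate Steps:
x(a) = -4*a (x(a) = a*(-4) = -4*a)
n(V, c) = 9 (n(V, c) = (-5 + 2)**2 = (-3)**2 = 9)
n(x(A), 7) - I(7) = 9 - 1*7 = 9 - 7 = 2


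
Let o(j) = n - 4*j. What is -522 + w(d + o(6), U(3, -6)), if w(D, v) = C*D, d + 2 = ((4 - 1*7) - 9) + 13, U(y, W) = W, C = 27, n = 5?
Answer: -1062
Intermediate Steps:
o(j) = 5 - 4*j
d = -1 (d = -2 + (((4 - 1*7) - 9) + 13) = -2 + (((4 - 7) - 9) + 13) = -2 + ((-3 - 9) + 13) = -2 + (-12 + 13) = -2 + 1 = -1)
w(D, v) = 27*D
-522 + w(d + o(6), U(3, -6)) = -522 + 27*(-1 + (5 - 4*6)) = -522 + 27*(-1 + (5 - 24)) = -522 + 27*(-1 - 19) = -522 + 27*(-20) = -522 - 540 = -1062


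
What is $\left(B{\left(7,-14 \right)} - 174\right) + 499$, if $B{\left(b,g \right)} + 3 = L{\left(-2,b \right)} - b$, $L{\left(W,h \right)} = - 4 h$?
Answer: $287$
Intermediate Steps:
$B{\left(b,g \right)} = -3 - 5 b$
$\left(B{\left(7,-14 \right)} - 174\right) + 499 = \left(\left(-3 - 35\right) - 174\right) + 499 = \left(-38 - 174\right) + 499 = -212 + 499 = 287$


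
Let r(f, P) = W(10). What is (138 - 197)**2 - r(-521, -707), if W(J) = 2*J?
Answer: 3461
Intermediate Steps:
r(f, P) = 20 (r(f, P) = 2*10 = 20)
(138 - 197)**2 - r(-521, -707) = (138 - 197)**2 - 1*20 = (-59)**2 - 20 = 3481 - 20 = 3461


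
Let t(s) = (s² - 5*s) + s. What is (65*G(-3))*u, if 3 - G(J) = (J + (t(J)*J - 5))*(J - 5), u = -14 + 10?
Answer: 146900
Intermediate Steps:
t(s) = s² - 4*s
u = -4
G(J) = 3 - (-5 + J)*(-5 + J + J²*(-4 + J)) (G(J) = 3 - (J + ((J*(-4 + J))*J - 5))*(J - 5) = 3 - (J + (J²*(-4 + J) - 5))*(-5 + J) = 3 - (J + (-5 + J²*(-4 + J)))*(-5 + J) = 3 - (-5 + J + J²*(-4 + J))*(-5 + J) = 3 - (-5 + J)*(-5 + J + J²*(-4 + J)))
(65*G(-3))*u = (65*(-22 - 1*(-3)⁴ - 21*(-3)² + 9*(-3)³ + 10*(-3)))*(-4) = (65*(-22 - 1*81 - 21*9 + 9*(-27) - 30))*(-4) = (65*(-22 - 81 - 189 - 243 - 30))*(-4) = (65*(-565))*(-4) = -36725*(-4) = 146900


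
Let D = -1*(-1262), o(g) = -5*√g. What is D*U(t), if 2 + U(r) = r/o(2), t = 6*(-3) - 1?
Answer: -2524 + 11989*√2/5 ≈ 867.00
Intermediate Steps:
t = -19 (t = -18 - 1 = -19)
U(r) = -2 - r*√2/10 (U(r) = -2 + r/((-5*√2)) = -2 + r*(-√2/10) = -2 - r*√2/10)
D = 1262
D*U(t) = 1262*(-2 - ⅒*(-19)*√2) = 1262*(-2 + 19*√2/10) = -2524 + 11989*√2/5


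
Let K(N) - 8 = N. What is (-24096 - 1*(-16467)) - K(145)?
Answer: -7782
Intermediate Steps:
K(N) = 8 + N
(-24096 - 1*(-16467)) - K(145) = (-24096 - 1*(-16467)) - (8 + 145) = (-24096 + 16467) - 1*153 = -7629 - 153 = -7782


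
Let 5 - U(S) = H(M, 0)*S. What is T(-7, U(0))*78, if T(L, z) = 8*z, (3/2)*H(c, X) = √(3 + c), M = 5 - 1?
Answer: 3120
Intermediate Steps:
M = 4
H(c, X) = 2*√(3 + c)/3
U(S) = 5 - 2*S*√7/3 (U(S) = 5 - 2*√(3 + 4)/3*S = 5 - 2*√7/3*S = 5 - 2*S*√7/3)
T(-7, U(0))*78 = (8*(5 - ⅔*0*√7))*78 = (8*(5 + 0))*78 = (8*5)*78 = 40*78 = 3120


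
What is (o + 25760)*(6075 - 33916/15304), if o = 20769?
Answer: 1081076701159/3826 ≈ 2.8256e+8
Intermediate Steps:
(o + 25760)*(6075 - 33916/15304) = (20769 + 25760)*(6075 - 33916/15304) = 46529*(6075 - 33916*1/15304) = 46529*(6075 - 8479/3826) = 46529*(23234471/3826) = 1081076701159/3826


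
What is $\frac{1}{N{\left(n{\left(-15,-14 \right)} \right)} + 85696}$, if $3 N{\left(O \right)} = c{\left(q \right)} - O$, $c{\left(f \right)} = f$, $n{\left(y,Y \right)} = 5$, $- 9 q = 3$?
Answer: $\frac{9}{771248} \approx 1.1669 \cdot 10^{-5}$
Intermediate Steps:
$q = - \frac{1}{3}$ ($q = \left(- \frac{1}{9}\right) 3 = - \frac{1}{3} \approx -0.33333$)
$N{\left(O \right)} = - \frac{1}{9} - \frac{O}{3}$ ($N{\left(O \right)} = \frac{- \frac{1}{3} - O}{3} = - \frac{1}{9} - \frac{O}{3}$)
$\frac{1}{N{\left(n{\left(-15,-14 \right)} \right)} + 85696} = \frac{1}{\left(- \frac{1}{9} - \frac{5}{3}\right) + 85696} = \frac{1}{- \frac{16}{9} + 85696} = \frac{1}{\frac{771248}{9}} = \frac{9}{771248}$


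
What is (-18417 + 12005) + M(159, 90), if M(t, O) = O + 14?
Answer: -6308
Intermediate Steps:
M(t, O) = 14 + O
(-18417 + 12005) + M(159, 90) = (-18417 + 12005) + (14 + 90) = -6412 + 104 = -6308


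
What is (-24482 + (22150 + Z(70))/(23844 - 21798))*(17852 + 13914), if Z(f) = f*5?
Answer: -265074944792/341 ≈ -7.7735e+8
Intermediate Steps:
Z(f) = 5*f
(-24482 + (22150 + Z(70))/(23844 - 21798))*(17852 + 13914) = (-24482 + (22150 + 5*70)/(23844 - 21798))*(17852 + 13914) = (-24482 + (22150 + 350)/2046)*31766 = (-24482 + 22500*(1/2046))*31766 = (-24482 + 3750/341)*31766 = -8344612/341*31766 = -265074944792/341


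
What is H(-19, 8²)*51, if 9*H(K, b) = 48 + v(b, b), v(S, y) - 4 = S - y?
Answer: 884/3 ≈ 294.67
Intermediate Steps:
v(S, y) = 4 + S - y (v(S, y) = 4 + (S - y) = 4 + S - y)
H(K, b) = 52/9 (H(K, b) = (48 + (4 + b - b))/9 = (48 + 4)/9 = (⅑)*52 = 52/9)
H(-19, 8²)*51 = (52/9)*51 = 884/3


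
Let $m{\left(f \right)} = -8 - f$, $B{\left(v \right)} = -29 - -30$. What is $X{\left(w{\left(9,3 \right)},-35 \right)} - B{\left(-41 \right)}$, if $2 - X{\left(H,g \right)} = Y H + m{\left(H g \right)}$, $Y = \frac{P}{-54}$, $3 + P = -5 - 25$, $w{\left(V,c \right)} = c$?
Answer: $- \frac{587}{6} \approx -97.833$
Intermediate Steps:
$B{\left(v \right)} = 1$ ($B{\left(v \right)} = -29 + 30 = 1$)
$P = -33$ ($P = -3 - 30 = -33$)
$Y = \frac{11}{18}$ ($Y = - \frac{33}{-54} = \left(-33\right) \left(- \frac{1}{54}\right) = \frac{11}{18} \approx 0.61111$)
$X{\left(H,g \right)} = 10 - \frac{11 H}{18} + H g$ ($X{\left(H,g \right)} = 2 - \left(\frac{11 H}{18} - \left(8 + H g\right)\right) = 2 - \left(-8 + \frac{11 H}{18} - H g\right) = 2 + \left(8 - \frac{11 H}{18} + H g\right) = 10 - \frac{11 H}{18} + H g$)
$X{\left(w{\left(9,3 \right)},-35 \right)} - B{\left(-41 \right)} = \left(10 - \frac{11}{6} + 3 \left(-35\right)\right) - 1 = \left(10 - \frac{11}{6} - 105\right) - 1 = - \frac{581}{6} - 1 = - \frac{587}{6}$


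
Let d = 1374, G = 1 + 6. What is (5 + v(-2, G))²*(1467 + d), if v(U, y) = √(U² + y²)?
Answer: 221598 + 28410*√53 ≈ 4.2843e+5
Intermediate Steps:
G = 7
(5 + v(-2, G))²*(1467 + d) = (5 + √((-2)² + 7²))²*(1467 + 1374) = (5 + √(4 + 49))²*2841 = (5 + √53)²*2841 = 2841*(5 + √53)²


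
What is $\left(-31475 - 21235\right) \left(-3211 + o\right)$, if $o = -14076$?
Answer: $911197770$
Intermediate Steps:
$\left(-31475 - 21235\right) \left(-3211 + o\right) = \left(-31475 - 21235\right) \left(-3211 - 14076\right) = \left(-52710\right) \left(-17287\right) = 911197770$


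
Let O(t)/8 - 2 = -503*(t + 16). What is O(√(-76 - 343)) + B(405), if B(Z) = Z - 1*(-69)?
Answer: -63894 - 4024*I*√419 ≈ -63894.0 - 82369.0*I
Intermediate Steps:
B(Z) = 69 + Z (B(Z) = Z + 69 = 69 + Z)
O(t) = -64368 - 4024*t (O(t) = 16 + 8*(-503*(t + 16)) = 16 + 8*(-503*(16 + t)) = 16 + 8*(-8048 - 503*t) = 16 + (-64384 - 4024*t) = -64368 - 4024*t)
O(√(-76 - 343)) + B(405) = (-64368 - 4024*√(-76 - 343)) + (69 + 405) = (-64368 - 4024*I*√419) + 474 = -63894 - 4024*I*√419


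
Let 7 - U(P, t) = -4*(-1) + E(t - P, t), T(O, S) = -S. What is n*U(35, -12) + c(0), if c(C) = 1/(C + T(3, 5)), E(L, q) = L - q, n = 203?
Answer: 38569/5 ≈ 7713.8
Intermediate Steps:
U(P, t) = 3 + P (U(P, t) = 7 - (-4*(-1) + ((t - P) - t)) = 7 - (4 - P) = 7 + (-4 + P) = 3 + P)
c(C) = 1/(-5 + C) (c(C) = 1/(C - 1*5) = 1/(C - 5) = 1/(-5 + C))
n*U(35, -12) + c(0) = 203*(3 + 35) + 1/(-5 + 0) = 203*38 + 1/(-5) = 7714 - ⅕ = 38569/5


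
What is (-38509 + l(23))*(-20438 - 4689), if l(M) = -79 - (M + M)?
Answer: 970756518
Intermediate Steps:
l(M) = -79 - 2*M
(-38509 + l(23))*(-20438 - 4689) = (-38509 + (-79 - 2*23))*(-20438 - 4689) = (-38509 + (-79 - 46))*(-25127) = (-38509 - 125)*(-25127) = -38634*(-25127) = 970756518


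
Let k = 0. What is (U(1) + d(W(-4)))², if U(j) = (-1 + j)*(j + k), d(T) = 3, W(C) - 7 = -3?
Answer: 9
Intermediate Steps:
W(C) = 4 (W(C) = 7 - 3 = 4)
U(j) = j*(-1 + j) (U(j) = (-1 + j)*(j + 0) = (-1 + j)*j = j*(-1 + j))
(U(1) + d(W(-4)))² = (1*(-1 + 1) + 3)² = (1*0 + 3)² = (0 + 3)² = 3² = 9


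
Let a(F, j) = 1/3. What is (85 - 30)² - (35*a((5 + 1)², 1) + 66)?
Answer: 8842/3 ≈ 2947.3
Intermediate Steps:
a(F, j) = ⅓ (a(F, j) = 1*(⅓) = ⅓)
(85 - 30)² - (35*a((5 + 1)², 1) + 66) = (85 - 30)² - (35*(⅓) + 66) = 55² - (35/3 + 66) = 3025 - 1*233/3 = 3025 - 233/3 = 8842/3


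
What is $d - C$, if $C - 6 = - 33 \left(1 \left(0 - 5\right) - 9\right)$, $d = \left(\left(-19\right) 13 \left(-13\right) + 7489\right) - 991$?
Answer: $9241$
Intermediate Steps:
$d = 9709$ ($d = \left(\left(-247\right) \left(-13\right) + 7489\right) - 991 = \left(3211 + 7489\right) - 991 = 10700 - 991 = 9709$)
$C = 468$ ($C = 6 - 33 \left(1 \left(0 - 5\right) - 9\right) = 6 - 33 \left(1 \left(-5\right) - 9\right) = 6 - 33 \left(-5 - 9\right) = 6 - -462 = 6 + 462 = 468$)
$d - C = 9709 - 468 = 9241$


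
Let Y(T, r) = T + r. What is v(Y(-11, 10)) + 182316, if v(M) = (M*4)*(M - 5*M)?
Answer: 182300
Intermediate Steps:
v(M) = -16*M² (v(M) = (4*M)*(-4*M) = -16*M²)
v(Y(-11, 10)) + 182316 = -16*(-11 + 10)² + 182316 = -16*(-1)² + 182316 = -16*1 + 182316 = -16 + 182316 = 182300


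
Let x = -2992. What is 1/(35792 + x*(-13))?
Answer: 1/74688 ≈ 1.3389e-5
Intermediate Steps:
1/(35792 + x*(-13)) = 1/(35792 - 2992*(-13)) = 1/(35792 + 38896) = 1/74688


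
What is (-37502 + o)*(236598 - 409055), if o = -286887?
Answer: 55943153773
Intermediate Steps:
(-37502 + o)*(236598 - 409055) = (-37502 - 286887)*(236598 - 409055) = -324389*(-172457) = 55943153773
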